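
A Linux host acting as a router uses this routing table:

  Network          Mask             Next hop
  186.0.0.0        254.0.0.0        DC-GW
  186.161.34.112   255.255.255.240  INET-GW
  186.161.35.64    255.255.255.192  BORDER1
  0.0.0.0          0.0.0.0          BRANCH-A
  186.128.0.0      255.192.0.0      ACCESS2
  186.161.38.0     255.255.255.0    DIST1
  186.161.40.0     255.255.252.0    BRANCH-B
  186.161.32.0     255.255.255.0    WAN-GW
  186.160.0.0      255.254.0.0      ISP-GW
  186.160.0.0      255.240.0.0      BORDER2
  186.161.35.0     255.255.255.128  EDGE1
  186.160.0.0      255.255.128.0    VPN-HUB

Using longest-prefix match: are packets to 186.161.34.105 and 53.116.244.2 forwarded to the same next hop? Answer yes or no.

186.161.34.105: longest match 186.160.0.0/15 -> ISP-GW
53.116.244.2: longest match 0.0.0.0/0 -> BRANCH-A

no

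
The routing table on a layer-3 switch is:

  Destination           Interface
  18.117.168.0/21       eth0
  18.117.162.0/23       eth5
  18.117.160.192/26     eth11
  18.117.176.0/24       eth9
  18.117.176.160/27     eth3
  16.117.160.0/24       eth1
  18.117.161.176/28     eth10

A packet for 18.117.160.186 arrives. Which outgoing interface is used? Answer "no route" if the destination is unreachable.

No entry's prefix contains 18.117.160.186; there is no default route.

no route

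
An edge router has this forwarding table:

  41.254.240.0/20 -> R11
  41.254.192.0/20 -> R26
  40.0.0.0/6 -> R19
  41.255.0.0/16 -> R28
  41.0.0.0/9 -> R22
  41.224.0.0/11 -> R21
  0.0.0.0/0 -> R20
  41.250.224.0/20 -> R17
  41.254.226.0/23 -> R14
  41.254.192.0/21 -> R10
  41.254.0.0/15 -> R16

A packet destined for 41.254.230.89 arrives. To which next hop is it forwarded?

Routes whose prefix contains 41.254.230.89:
  0.0.0.0/0 (default, matches everything) -> R20
  40.0.0.0/6 (40.0.0.0 - 43.255.255.255) -> R19
  41.224.0.0/11 (41.224.0.0 - 41.255.255.255) -> R21
  41.254.0.0/15 (41.254.0.0 - 41.255.255.255) -> R16
More-specific entries that do NOT match:
  41.254.226.0/23 (41.254.226.0 - 41.254.227.255) does not contain 41.254.230.89
  41.254.192.0/21 (41.254.192.0 - 41.254.199.255) does not contain 41.254.230.89
  41.254.240.0/20 (41.254.240.0 - 41.254.255.255) does not contain 41.254.230.89
  41.254.192.0/20 (41.254.192.0 - 41.254.207.255) does not contain 41.254.230.89
  41.250.224.0/20 (41.250.224.0 - 41.250.239.255) does not contain 41.254.230.89
  41.255.0.0/16 (41.255.0.0 - 41.255.255.255) does not contain 41.254.230.89
Longest matching prefix is /15 -> next hop R16.

R16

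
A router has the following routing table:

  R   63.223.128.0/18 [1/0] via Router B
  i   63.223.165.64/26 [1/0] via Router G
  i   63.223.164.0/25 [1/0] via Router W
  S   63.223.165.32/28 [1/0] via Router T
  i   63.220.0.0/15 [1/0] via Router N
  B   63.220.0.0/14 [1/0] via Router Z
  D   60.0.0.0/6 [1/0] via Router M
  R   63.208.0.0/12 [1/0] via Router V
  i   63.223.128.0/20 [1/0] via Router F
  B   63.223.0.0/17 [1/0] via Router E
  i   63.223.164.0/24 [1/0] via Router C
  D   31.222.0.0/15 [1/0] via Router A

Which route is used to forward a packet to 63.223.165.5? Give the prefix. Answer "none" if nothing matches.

63.223.128.0/18

Entries matching 63.223.165.5:
  60.0.0.0/6 (60.0.0.0 - 63.255.255.255)
  63.208.0.0/12 (63.208.0.0 - 63.223.255.255)
  63.220.0.0/14 (63.220.0.0 - 63.223.255.255)
  63.223.128.0/18 (63.223.128.0 - 63.223.191.255)
Most specific is 63.223.128.0/18.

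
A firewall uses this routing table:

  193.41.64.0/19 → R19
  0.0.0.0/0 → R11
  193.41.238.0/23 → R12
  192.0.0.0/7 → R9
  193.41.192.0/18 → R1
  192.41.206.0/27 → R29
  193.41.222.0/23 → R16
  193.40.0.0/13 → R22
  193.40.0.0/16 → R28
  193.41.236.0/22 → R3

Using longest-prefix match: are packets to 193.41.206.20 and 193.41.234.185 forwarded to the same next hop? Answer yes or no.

193.41.206.20: longest match 193.41.192.0/18 -> R1
193.41.234.185: longest match 193.41.192.0/18 -> R1

yes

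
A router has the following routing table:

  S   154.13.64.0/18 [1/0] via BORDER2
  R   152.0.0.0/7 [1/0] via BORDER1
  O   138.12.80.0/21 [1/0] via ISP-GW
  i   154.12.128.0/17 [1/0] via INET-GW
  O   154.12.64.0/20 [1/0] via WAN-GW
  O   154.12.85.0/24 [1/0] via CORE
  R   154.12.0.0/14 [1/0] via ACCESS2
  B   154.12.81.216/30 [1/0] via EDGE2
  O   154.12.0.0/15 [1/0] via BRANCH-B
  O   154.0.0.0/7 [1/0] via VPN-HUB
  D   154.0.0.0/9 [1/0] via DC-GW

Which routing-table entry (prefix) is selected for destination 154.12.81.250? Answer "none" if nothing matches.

Entries matching 154.12.81.250:
  154.0.0.0/7 (154.0.0.0 - 155.255.255.255)
  154.0.0.0/9 (154.0.0.0 - 154.127.255.255)
  154.12.0.0/14 (154.12.0.0 - 154.15.255.255)
  154.12.0.0/15 (154.12.0.0 - 154.13.255.255)
Most specific is 154.12.0.0/15.

154.12.0.0/15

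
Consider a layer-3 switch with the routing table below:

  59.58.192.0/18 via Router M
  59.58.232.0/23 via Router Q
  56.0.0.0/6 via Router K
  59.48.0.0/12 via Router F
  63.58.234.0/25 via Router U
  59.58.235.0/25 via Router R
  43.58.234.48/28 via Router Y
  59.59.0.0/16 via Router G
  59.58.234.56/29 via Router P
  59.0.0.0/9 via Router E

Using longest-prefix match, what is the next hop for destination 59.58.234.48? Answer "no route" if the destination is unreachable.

Router M

Routes whose prefix contains 59.58.234.48:
  56.0.0.0/6 (56.0.0.0 - 59.255.255.255) -> Router K
  59.0.0.0/9 (59.0.0.0 - 59.127.255.255) -> Router E
  59.48.0.0/12 (59.48.0.0 - 59.63.255.255) -> Router F
  59.58.192.0/18 (59.58.192.0 - 59.58.255.255) -> Router M
More-specific entries that do NOT match:
  59.58.234.56/29 (59.58.234.56 - 59.58.234.63) does not contain 59.58.234.48
  43.58.234.48/28 (43.58.234.48 - 43.58.234.63) does not contain 59.58.234.48
  63.58.234.0/25 (63.58.234.0 - 63.58.234.127) does not contain 59.58.234.48
  59.58.235.0/25 (59.58.235.0 - 59.58.235.127) does not contain 59.58.234.48
  59.58.232.0/23 (59.58.232.0 - 59.58.233.255) does not contain 59.58.234.48
Longest matching prefix is /18 -> next hop Router M.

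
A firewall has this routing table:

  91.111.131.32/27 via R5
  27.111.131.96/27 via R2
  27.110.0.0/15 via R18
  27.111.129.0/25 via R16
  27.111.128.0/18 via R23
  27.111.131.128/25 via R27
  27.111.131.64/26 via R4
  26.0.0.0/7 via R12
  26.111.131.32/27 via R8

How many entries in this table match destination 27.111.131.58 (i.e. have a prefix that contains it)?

Prefixes containing 27.111.131.58:
  26.0.0.0/7 (26.0.0.0 - 27.255.255.255)
  27.110.0.0/15 (27.110.0.0 - 27.111.255.255)
  27.111.128.0/18 (27.111.128.0 - 27.111.191.255)
Total matching entries: 3.

3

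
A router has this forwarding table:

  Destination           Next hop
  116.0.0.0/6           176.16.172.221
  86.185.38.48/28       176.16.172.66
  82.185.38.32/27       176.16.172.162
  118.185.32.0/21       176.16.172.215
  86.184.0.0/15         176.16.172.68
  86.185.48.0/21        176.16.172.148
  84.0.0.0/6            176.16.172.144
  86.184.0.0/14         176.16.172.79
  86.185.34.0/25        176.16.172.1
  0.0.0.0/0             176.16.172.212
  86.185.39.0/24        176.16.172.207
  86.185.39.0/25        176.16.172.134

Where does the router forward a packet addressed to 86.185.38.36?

176.16.172.68

Routes whose prefix contains 86.185.38.36:
  0.0.0.0/0 (default, matches everything) -> 176.16.172.212
  84.0.0.0/6 (84.0.0.0 - 87.255.255.255) -> 176.16.172.144
  86.184.0.0/14 (86.184.0.0 - 86.187.255.255) -> 176.16.172.79
  86.184.0.0/15 (86.184.0.0 - 86.185.255.255) -> 176.16.172.68
More-specific entries that do NOT match:
  86.185.38.48/28 (86.185.38.48 - 86.185.38.63) does not contain 86.185.38.36
  82.185.38.32/27 (82.185.38.32 - 82.185.38.63) does not contain 86.185.38.36
  86.185.34.0/25 (86.185.34.0 - 86.185.34.127) does not contain 86.185.38.36
  86.185.39.0/25 (86.185.39.0 - 86.185.39.127) does not contain 86.185.38.36
  86.185.39.0/24 (86.185.39.0 - 86.185.39.255) does not contain 86.185.38.36
  118.185.32.0/21 (118.185.32.0 - 118.185.39.255) does not contain 86.185.38.36
  86.185.48.0/21 (86.185.48.0 - 86.185.55.255) does not contain 86.185.38.36
Longest matching prefix is /15 -> next hop 176.16.172.68.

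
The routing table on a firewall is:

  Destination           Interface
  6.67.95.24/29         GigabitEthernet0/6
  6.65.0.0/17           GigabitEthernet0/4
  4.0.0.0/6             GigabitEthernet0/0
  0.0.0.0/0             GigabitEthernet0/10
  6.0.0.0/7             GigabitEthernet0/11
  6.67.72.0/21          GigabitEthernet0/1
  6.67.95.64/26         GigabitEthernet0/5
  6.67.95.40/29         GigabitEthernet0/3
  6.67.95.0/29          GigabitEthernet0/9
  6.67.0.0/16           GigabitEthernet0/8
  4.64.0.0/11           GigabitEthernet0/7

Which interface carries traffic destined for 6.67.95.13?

Routes whose prefix contains 6.67.95.13:
  0.0.0.0/0 (default, matches everything) -> GigabitEthernet0/10
  4.0.0.0/6 (4.0.0.0 - 7.255.255.255) -> GigabitEthernet0/0
  6.0.0.0/7 (6.0.0.0 - 7.255.255.255) -> GigabitEthernet0/11
  6.67.0.0/16 (6.67.0.0 - 6.67.255.255) -> GigabitEthernet0/8
More-specific entries that do NOT match:
  6.67.95.24/29 (6.67.95.24 - 6.67.95.31) does not contain 6.67.95.13
  6.67.95.40/29 (6.67.95.40 - 6.67.95.47) does not contain 6.67.95.13
  6.67.95.0/29 (6.67.95.0 - 6.67.95.7) does not contain 6.67.95.13
  6.67.95.64/26 (6.67.95.64 - 6.67.95.127) does not contain 6.67.95.13
  6.67.72.0/21 (6.67.72.0 - 6.67.79.255) does not contain 6.67.95.13
  6.65.0.0/17 (6.65.0.0 - 6.65.127.255) does not contain 6.67.95.13
Longest matching prefix is /16 -> interface GigabitEthernet0/8.

GigabitEthernet0/8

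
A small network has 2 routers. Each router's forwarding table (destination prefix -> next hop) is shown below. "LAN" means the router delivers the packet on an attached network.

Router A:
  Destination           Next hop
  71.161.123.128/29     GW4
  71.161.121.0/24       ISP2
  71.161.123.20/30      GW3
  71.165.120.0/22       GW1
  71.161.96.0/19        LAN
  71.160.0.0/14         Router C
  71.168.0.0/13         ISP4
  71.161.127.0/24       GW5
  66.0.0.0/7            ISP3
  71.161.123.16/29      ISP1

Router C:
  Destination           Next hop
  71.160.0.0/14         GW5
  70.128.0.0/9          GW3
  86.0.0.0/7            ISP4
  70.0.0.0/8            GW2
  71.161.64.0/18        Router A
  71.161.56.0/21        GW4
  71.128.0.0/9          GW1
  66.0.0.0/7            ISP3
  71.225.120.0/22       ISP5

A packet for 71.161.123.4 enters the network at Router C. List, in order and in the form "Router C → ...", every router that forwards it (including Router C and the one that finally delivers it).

At Router C: longest match for 71.161.123.4 is 71.161.64.0/18 -> Router A
At Router A: longest match for 71.161.123.4 is 71.161.96.0/19 -> LAN

Router C → Router A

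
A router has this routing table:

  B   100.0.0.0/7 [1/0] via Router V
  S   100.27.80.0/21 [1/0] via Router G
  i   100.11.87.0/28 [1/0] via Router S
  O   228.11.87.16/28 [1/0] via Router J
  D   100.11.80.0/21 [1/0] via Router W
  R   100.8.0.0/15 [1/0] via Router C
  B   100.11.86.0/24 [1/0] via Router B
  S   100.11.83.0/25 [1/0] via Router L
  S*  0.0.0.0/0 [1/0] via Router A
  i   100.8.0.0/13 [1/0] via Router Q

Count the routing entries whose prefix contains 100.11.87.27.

4

Prefixes containing 100.11.87.27:
  0.0.0.0/0 (default, matches everything)
  100.0.0.0/7 (100.0.0.0 - 101.255.255.255)
  100.8.0.0/13 (100.8.0.0 - 100.15.255.255)
  100.11.80.0/21 (100.11.80.0 - 100.11.87.255)
Total matching entries: 4.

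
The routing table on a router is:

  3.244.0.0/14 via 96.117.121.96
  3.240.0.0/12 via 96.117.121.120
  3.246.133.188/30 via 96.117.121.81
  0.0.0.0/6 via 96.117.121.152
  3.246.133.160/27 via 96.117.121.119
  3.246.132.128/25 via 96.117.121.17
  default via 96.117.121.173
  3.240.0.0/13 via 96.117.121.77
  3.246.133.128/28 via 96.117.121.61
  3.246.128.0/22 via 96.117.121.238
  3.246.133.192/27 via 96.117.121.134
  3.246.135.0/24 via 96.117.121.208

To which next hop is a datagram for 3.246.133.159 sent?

Routes whose prefix contains 3.246.133.159:
  0.0.0.0/0 (default, matches everything) -> 96.117.121.173
  0.0.0.0/6 (0.0.0.0 - 3.255.255.255) -> 96.117.121.152
  3.240.0.0/12 (3.240.0.0 - 3.255.255.255) -> 96.117.121.120
  3.240.0.0/13 (3.240.0.0 - 3.247.255.255) -> 96.117.121.77
  3.244.0.0/14 (3.244.0.0 - 3.247.255.255) -> 96.117.121.96
More-specific entries that do NOT match:
  3.246.133.188/30 (3.246.133.188 - 3.246.133.191) does not contain 3.246.133.159
  3.246.133.128/28 (3.246.133.128 - 3.246.133.143) does not contain 3.246.133.159
  3.246.133.160/27 (3.246.133.160 - 3.246.133.191) does not contain 3.246.133.159
  3.246.133.192/27 (3.246.133.192 - 3.246.133.223) does not contain 3.246.133.159
  3.246.132.128/25 (3.246.132.128 - 3.246.132.255) does not contain 3.246.133.159
  3.246.135.0/24 (3.246.135.0 - 3.246.135.255) does not contain 3.246.133.159
  3.246.128.0/22 (3.246.128.0 - 3.246.131.255) does not contain 3.246.133.159
Longest matching prefix is /14 -> next hop 96.117.121.96.

96.117.121.96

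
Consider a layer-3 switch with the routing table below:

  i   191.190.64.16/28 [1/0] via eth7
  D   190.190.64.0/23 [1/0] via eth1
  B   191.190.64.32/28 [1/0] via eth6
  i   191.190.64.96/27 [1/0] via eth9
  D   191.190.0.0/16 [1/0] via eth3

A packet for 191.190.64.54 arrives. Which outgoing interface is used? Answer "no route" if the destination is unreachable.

eth3

Routes whose prefix contains 191.190.64.54:
  191.190.0.0/16 (191.190.0.0 - 191.190.255.255) -> eth3
More-specific entries that do NOT match:
  191.190.64.16/28 (191.190.64.16 - 191.190.64.31) does not contain 191.190.64.54
  191.190.64.32/28 (191.190.64.32 - 191.190.64.47) does not contain 191.190.64.54
  191.190.64.96/27 (191.190.64.96 - 191.190.64.127) does not contain 191.190.64.54
  190.190.64.0/23 (190.190.64.0 - 190.190.65.255) does not contain 191.190.64.54
Longest matching prefix is /16 -> interface eth3.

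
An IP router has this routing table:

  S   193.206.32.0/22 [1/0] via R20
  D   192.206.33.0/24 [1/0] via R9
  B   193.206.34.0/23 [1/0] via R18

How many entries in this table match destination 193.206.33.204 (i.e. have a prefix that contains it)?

1

Prefixes containing 193.206.33.204:
  193.206.32.0/22 (193.206.32.0 - 193.206.35.255)
Total matching entries: 1.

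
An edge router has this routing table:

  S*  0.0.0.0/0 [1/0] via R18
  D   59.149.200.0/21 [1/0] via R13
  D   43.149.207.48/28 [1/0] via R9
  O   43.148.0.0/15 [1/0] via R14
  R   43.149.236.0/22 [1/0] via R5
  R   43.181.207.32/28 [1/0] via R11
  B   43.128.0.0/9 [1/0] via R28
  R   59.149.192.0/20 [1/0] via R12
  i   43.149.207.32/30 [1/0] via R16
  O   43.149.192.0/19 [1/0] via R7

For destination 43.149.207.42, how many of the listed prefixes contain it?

Prefixes containing 43.149.207.42:
  0.0.0.0/0 (default, matches everything)
  43.128.0.0/9 (43.128.0.0 - 43.255.255.255)
  43.148.0.0/15 (43.148.0.0 - 43.149.255.255)
  43.149.192.0/19 (43.149.192.0 - 43.149.223.255)
Total matching entries: 4.

4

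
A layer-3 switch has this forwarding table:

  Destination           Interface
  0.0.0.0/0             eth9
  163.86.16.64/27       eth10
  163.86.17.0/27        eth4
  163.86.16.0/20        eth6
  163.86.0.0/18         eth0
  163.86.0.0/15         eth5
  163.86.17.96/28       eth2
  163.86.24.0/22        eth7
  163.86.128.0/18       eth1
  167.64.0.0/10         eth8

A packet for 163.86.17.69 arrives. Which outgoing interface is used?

eth6

Routes whose prefix contains 163.86.17.69:
  0.0.0.0/0 (default, matches everything) -> eth9
  163.86.0.0/15 (163.86.0.0 - 163.87.255.255) -> eth5
  163.86.0.0/18 (163.86.0.0 - 163.86.63.255) -> eth0
  163.86.16.0/20 (163.86.16.0 - 163.86.31.255) -> eth6
More-specific entries that do NOT match:
  163.86.17.96/28 (163.86.17.96 - 163.86.17.111) does not contain 163.86.17.69
  163.86.16.64/27 (163.86.16.64 - 163.86.16.95) does not contain 163.86.17.69
  163.86.17.0/27 (163.86.17.0 - 163.86.17.31) does not contain 163.86.17.69
  163.86.24.0/22 (163.86.24.0 - 163.86.27.255) does not contain 163.86.17.69
Longest matching prefix is /20 -> interface eth6.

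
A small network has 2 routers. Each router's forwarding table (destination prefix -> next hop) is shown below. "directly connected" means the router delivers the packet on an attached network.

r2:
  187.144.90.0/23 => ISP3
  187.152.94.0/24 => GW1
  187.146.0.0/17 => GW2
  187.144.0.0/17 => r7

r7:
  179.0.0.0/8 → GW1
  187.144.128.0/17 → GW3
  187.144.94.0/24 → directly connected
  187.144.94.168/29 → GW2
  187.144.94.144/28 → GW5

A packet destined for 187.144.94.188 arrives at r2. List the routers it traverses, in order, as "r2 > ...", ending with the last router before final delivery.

At r2: longest match for 187.144.94.188 is 187.144.0.0/17 -> r7
At r7: longest match for 187.144.94.188 is 187.144.94.0/24 -> directly connected

r2 > r7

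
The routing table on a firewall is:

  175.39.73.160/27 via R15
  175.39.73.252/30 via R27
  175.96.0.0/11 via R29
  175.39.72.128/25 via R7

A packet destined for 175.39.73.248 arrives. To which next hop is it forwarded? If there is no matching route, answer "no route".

No entry's prefix contains 175.39.73.248; there is no default route.

no route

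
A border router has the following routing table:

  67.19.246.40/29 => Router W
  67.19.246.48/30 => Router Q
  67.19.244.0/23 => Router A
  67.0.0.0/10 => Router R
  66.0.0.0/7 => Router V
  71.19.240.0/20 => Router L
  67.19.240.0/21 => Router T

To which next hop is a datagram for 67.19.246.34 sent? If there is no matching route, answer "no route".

Routes whose prefix contains 67.19.246.34:
  66.0.0.0/7 (66.0.0.0 - 67.255.255.255) -> Router V
  67.0.0.0/10 (67.0.0.0 - 67.63.255.255) -> Router R
  67.19.240.0/21 (67.19.240.0 - 67.19.247.255) -> Router T
More-specific entries that do NOT match:
  67.19.246.48/30 (67.19.246.48 - 67.19.246.51) does not contain 67.19.246.34
  67.19.246.40/29 (67.19.246.40 - 67.19.246.47) does not contain 67.19.246.34
  67.19.244.0/23 (67.19.244.0 - 67.19.245.255) does not contain 67.19.246.34
Longest matching prefix is /21 -> next hop Router T.

Router T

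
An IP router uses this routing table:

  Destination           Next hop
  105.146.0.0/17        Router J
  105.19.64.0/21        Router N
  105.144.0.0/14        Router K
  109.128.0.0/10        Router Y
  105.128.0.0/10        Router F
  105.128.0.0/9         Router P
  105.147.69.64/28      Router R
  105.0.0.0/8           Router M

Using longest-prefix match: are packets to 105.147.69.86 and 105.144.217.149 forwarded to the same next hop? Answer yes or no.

yes

105.147.69.86: longest match 105.144.0.0/14 -> Router K
105.144.217.149: longest match 105.144.0.0/14 -> Router K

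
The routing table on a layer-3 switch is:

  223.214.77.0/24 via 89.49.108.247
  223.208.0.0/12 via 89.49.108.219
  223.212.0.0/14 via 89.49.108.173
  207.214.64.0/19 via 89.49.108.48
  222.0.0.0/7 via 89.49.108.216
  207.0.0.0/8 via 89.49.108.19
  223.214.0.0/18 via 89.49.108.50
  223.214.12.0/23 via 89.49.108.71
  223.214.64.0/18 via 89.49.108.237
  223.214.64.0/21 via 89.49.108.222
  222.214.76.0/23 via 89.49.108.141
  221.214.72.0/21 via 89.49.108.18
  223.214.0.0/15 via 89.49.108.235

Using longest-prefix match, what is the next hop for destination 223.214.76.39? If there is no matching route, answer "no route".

Routes whose prefix contains 223.214.76.39:
  222.0.0.0/7 (222.0.0.0 - 223.255.255.255) -> 89.49.108.216
  223.208.0.0/12 (223.208.0.0 - 223.223.255.255) -> 89.49.108.219
  223.212.0.0/14 (223.212.0.0 - 223.215.255.255) -> 89.49.108.173
  223.214.0.0/15 (223.214.0.0 - 223.215.255.255) -> 89.49.108.235
  223.214.64.0/18 (223.214.64.0 - 223.214.127.255) -> 89.49.108.237
More-specific entries that do NOT match:
  223.214.77.0/24 (223.214.77.0 - 223.214.77.255) does not contain 223.214.76.39
  223.214.12.0/23 (223.214.12.0 - 223.214.13.255) does not contain 223.214.76.39
  222.214.76.0/23 (222.214.76.0 - 222.214.77.255) does not contain 223.214.76.39
  223.214.64.0/21 (223.214.64.0 - 223.214.71.255) does not contain 223.214.76.39
  221.214.72.0/21 (221.214.72.0 - 221.214.79.255) does not contain 223.214.76.39
  207.214.64.0/19 (207.214.64.0 - 207.214.95.255) does not contain 223.214.76.39
Longest matching prefix is /18 -> next hop 89.49.108.237.

89.49.108.237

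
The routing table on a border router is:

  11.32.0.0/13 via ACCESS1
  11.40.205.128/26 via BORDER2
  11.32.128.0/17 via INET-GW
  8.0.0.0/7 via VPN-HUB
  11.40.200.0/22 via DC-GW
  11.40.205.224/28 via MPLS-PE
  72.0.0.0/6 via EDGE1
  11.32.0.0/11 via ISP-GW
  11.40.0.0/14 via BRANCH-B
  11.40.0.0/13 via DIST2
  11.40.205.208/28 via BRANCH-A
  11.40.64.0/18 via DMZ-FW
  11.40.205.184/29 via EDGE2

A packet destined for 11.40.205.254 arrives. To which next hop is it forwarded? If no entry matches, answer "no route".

BRANCH-B

Routes whose prefix contains 11.40.205.254:
  11.32.0.0/11 (11.32.0.0 - 11.63.255.255) -> ISP-GW
  11.40.0.0/13 (11.40.0.0 - 11.47.255.255) -> DIST2
  11.40.0.0/14 (11.40.0.0 - 11.43.255.255) -> BRANCH-B
More-specific entries that do NOT match:
  11.40.205.184/29 (11.40.205.184 - 11.40.205.191) does not contain 11.40.205.254
  11.40.205.224/28 (11.40.205.224 - 11.40.205.239) does not contain 11.40.205.254
  11.40.205.208/28 (11.40.205.208 - 11.40.205.223) does not contain 11.40.205.254
  11.40.205.128/26 (11.40.205.128 - 11.40.205.191) does not contain 11.40.205.254
  11.40.200.0/22 (11.40.200.0 - 11.40.203.255) does not contain 11.40.205.254
  11.40.64.0/18 (11.40.64.0 - 11.40.127.255) does not contain 11.40.205.254
  11.32.128.0/17 (11.32.128.0 - 11.32.255.255) does not contain 11.40.205.254
Longest matching prefix is /14 -> next hop BRANCH-B.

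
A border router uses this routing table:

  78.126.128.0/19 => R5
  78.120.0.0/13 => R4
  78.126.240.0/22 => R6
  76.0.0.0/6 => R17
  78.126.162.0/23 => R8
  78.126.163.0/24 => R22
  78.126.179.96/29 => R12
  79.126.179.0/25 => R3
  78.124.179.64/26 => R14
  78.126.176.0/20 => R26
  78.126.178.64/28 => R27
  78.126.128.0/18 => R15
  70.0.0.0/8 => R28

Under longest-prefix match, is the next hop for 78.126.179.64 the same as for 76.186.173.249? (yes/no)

no

78.126.179.64: longest match 78.126.176.0/20 -> R26
76.186.173.249: longest match 76.0.0.0/6 -> R17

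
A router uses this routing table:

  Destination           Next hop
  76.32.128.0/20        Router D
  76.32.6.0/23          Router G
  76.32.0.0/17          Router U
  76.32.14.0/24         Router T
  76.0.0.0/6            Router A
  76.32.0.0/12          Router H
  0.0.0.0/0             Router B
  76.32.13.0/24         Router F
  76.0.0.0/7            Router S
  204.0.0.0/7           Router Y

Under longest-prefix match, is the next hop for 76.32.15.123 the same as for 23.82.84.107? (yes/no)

no

76.32.15.123: longest match 76.32.0.0/17 -> Router U
23.82.84.107: longest match 0.0.0.0/0 -> Router B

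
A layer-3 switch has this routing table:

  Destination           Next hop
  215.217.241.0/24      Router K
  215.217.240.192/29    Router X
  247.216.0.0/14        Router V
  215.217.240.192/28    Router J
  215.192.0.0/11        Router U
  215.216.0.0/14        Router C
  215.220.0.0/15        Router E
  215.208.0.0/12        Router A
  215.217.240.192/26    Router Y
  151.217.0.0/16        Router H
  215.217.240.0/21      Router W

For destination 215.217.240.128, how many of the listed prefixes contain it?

4

Prefixes containing 215.217.240.128:
  215.192.0.0/11 (215.192.0.0 - 215.223.255.255)
  215.208.0.0/12 (215.208.0.0 - 215.223.255.255)
  215.216.0.0/14 (215.216.0.0 - 215.219.255.255)
  215.217.240.0/21 (215.217.240.0 - 215.217.247.255)
Total matching entries: 4.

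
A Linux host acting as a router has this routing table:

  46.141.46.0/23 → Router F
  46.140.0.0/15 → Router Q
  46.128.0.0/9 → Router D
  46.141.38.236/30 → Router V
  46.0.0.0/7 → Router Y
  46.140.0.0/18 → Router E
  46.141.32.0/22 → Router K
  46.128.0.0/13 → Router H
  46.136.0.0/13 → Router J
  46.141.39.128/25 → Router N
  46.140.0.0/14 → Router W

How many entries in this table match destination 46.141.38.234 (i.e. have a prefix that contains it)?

Prefixes containing 46.141.38.234:
  46.0.0.0/7 (46.0.0.0 - 47.255.255.255)
  46.128.0.0/9 (46.128.0.0 - 46.255.255.255)
  46.136.0.0/13 (46.136.0.0 - 46.143.255.255)
  46.140.0.0/14 (46.140.0.0 - 46.143.255.255)
  46.140.0.0/15 (46.140.0.0 - 46.141.255.255)
Total matching entries: 5.

5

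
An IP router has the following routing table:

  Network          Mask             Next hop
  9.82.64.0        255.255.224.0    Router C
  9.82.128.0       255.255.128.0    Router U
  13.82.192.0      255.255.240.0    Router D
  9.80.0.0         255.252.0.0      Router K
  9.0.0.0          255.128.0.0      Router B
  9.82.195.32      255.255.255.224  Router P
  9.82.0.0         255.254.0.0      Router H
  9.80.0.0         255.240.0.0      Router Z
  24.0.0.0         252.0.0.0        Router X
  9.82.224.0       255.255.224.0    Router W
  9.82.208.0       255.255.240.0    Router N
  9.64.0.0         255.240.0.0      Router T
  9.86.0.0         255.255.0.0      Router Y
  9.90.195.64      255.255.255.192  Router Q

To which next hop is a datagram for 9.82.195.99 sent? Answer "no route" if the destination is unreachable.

Router U

Routes whose prefix contains 9.82.195.99:
  9.0.0.0/9 (9.0.0.0 - 9.127.255.255) -> Router B
  9.80.0.0/12 (9.80.0.0 - 9.95.255.255) -> Router Z
  9.80.0.0/14 (9.80.0.0 - 9.83.255.255) -> Router K
  9.82.0.0/15 (9.82.0.0 - 9.83.255.255) -> Router H
  9.82.128.0/17 (9.82.128.0 - 9.82.255.255) -> Router U
More-specific entries that do NOT match:
  9.82.195.32/27 (9.82.195.32 - 9.82.195.63) does not contain 9.82.195.99
  9.90.195.64/26 (9.90.195.64 - 9.90.195.127) does not contain 9.82.195.99
  13.82.192.0/20 (13.82.192.0 - 13.82.207.255) does not contain 9.82.195.99
  9.82.208.0/20 (9.82.208.0 - 9.82.223.255) does not contain 9.82.195.99
  9.82.64.0/19 (9.82.64.0 - 9.82.95.255) does not contain 9.82.195.99
  9.82.224.0/19 (9.82.224.0 - 9.82.255.255) does not contain 9.82.195.99
Longest matching prefix is /17 -> next hop Router U.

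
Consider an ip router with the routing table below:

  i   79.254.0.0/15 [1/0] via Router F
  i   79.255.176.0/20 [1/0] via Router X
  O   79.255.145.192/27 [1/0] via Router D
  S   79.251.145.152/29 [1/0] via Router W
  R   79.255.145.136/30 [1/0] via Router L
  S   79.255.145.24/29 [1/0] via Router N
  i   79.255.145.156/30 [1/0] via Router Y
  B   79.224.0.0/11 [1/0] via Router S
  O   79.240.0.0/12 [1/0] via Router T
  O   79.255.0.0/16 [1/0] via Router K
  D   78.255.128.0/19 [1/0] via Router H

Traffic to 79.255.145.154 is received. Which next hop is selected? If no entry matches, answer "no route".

Routes whose prefix contains 79.255.145.154:
  79.224.0.0/11 (79.224.0.0 - 79.255.255.255) -> Router S
  79.240.0.0/12 (79.240.0.0 - 79.255.255.255) -> Router T
  79.254.0.0/15 (79.254.0.0 - 79.255.255.255) -> Router F
  79.255.0.0/16 (79.255.0.0 - 79.255.255.255) -> Router K
More-specific entries that do NOT match:
  79.255.145.136/30 (79.255.145.136 - 79.255.145.139) does not contain 79.255.145.154
  79.255.145.156/30 (79.255.145.156 - 79.255.145.159) does not contain 79.255.145.154
  79.251.145.152/29 (79.251.145.152 - 79.251.145.159) does not contain 79.255.145.154
  79.255.145.24/29 (79.255.145.24 - 79.255.145.31) does not contain 79.255.145.154
  79.255.145.192/27 (79.255.145.192 - 79.255.145.223) does not contain 79.255.145.154
  79.255.176.0/20 (79.255.176.0 - 79.255.191.255) does not contain 79.255.145.154
  78.255.128.0/19 (78.255.128.0 - 78.255.159.255) does not contain 79.255.145.154
Longest matching prefix is /16 -> next hop Router K.

Router K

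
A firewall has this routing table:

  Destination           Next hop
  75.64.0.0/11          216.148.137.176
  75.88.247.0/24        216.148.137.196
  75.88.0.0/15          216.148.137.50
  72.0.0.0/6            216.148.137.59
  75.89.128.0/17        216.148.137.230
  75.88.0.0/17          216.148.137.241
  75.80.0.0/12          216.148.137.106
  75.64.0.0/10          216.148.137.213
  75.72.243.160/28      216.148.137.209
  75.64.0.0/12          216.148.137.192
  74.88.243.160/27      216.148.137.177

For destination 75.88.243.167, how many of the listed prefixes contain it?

Prefixes containing 75.88.243.167:
  72.0.0.0/6 (72.0.0.0 - 75.255.255.255)
  75.64.0.0/10 (75.64.0.0 - 75.127.255.255)
  75.64.0.0/11 (75.64.0.0 - 75.95.255.255)
  75.80.0.0/12 (75.80.0.0 - 75.95.255.255)
  75.88.0.0/15 (75.88.0.0 - 75.89.255.255)
Total matching entries: 5.

5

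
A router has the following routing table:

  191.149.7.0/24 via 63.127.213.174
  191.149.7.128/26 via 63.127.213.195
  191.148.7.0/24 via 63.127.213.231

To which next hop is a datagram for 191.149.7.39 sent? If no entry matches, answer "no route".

Routes whose prefix contains 191.149.7.39:
  191.149.7.0/24 (191.149.7.0 - 191.149.7.255) -> 63.127.213.174
More-specific entries that do NOT match:
  191.149.7.128/26 (191.149.7.128 - 191.149.7.191) does not contain 191.149.7.39
Longest matching prefix is /24 -> next hop 63.127.213.174.

63.127.213.174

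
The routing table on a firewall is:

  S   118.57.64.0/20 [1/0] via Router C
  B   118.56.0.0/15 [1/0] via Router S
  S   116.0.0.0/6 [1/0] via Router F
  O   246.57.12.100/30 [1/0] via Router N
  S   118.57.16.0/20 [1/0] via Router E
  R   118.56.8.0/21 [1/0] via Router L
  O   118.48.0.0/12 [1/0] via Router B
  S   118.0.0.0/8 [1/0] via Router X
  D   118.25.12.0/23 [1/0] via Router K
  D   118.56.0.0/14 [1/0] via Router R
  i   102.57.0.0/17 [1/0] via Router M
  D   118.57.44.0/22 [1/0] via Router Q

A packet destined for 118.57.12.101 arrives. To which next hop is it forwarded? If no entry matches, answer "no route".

Routes whose prefix contains 118.57.12.101:
  116.0.0.0/6 (116.0.0.0 - 119.255.255.255) -> Router F
  118.0.0.0/8 (118.0.0.0 - 118.255.255.255) -> Router X
  118.48.0.0/12 (118.48.0.0 - 118.63.255.255) -> Router B
  118.56.0.0/14 (118.56.0.0 - 118.59.255.255) -> Router R
  118.56.0.0/15 (118.56.0.0 - 118.57.255.255) -> Router S
More-specific entries that do NOT match:
  246.57.12.100/30 (246.57.12.100 - 246.57.12.103) does not contain 118.57.12.101
  118.25.12.0/23 (118.25.12.0 - 118.25.13.255) does not contain 118.57.12.101
  118.57.44.0/22 (118.57.44.0 - 118.57.47.255) does not contain 118.57.12.101
  118.56.8.0/21 (118.56.8.0 - 118.56.15.255) does not contain 118.57.12.101
  118.57.64.0/20 (118.57.64.0 - 118.57.79.255) does not contain 118.57.12.101
  118.57.16.0/20 (118.57.16.0 - 118.57.31.255) does not contain 118.57.12.101
  102.57.0.0/17 (102.57.0.0 - 102.57.127.255) does not contain 118.57.12.101
Longest matching prefix is /15 -> next hop Router S.

Router S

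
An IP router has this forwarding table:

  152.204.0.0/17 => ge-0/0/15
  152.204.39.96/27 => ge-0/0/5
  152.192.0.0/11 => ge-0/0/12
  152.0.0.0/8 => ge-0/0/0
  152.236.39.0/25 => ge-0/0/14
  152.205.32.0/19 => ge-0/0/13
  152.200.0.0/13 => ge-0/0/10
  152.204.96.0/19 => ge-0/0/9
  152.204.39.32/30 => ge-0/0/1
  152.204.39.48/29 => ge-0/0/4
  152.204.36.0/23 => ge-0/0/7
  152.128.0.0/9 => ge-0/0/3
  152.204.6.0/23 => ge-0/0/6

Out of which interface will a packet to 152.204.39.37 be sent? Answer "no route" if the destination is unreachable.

Routes whose prefix contains 152.204.39.37:
  152.0.0.0/8 (152.0.0.0 - 152.255.255.255) -> ge-0/0/0
  152.128.0.0/9 (152.128.0.0 - 152.255.255.255) -> ge-0/0/3
  152.192.0.0/11 (152.192.0.0 - 152.223.255.255) -> ge-0/0/12
  152.200.0.0/13 (152.200.0.0 - 152.207.255.255) -> ge-0/0/10
  152.204.0.0/17 (152.204.0.0 - 152.204.127.255) -> ge-0/0/15
More-specific entries that do NOT match:
  152.204.39.32/30 (152.204.39.32 - 152.204.39.35) does not contain 152.204.39.37
  152.204.39.48/29 (152.204.39.48 - 152.204.39.55) does not contain 152.204.39.37
  152.204.39.96/27 (152.204.39.96 - 152.204.39.127) does not contain 152.204.39.37
  152.236.39.0/25 (152.236.39.0 - 152.236.39.127) does not contain 152.204.39.37
  152.204.36.0/23 (152.204.36.0 - 152.204.37.255) does not contain 152.204.39.37
  152.204.6.0/23 (152.204.6.0 - 152.204.7.255) does not contain 152.204.39.37
  152.205.32.0/19 (152.205.32.0 - 152.205.63.255) does not contain 152.204.39.37
  152.204.96.0/19 (152.204.96.0 - 152.204.127.255) does not contain 152.204.39.37
Longest matching prefix is /17 -> interface ge-0/0/15.

ge-0/0/15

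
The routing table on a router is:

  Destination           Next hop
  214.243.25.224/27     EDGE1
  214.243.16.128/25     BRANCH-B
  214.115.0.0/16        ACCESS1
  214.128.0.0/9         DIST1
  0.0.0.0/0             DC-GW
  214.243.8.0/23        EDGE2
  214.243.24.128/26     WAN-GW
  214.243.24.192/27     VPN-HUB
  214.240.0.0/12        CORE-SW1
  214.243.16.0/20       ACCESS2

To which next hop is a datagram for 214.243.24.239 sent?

Routes whose prefix contains 214.243.24.239:
  0.0.0.0/0 (default, matches everything) -> DC-GW
  214.128.0.0/9 (214.128.0.0 - 214.255.255.255) -> DIST1
  214.240.0.0/12 (214.240.0.0 - 214.255.255.255) -> CORE-SW1
  214.243.16.0/20 (214.243.16.0 - 214.243.31.255) -> ACCESS2
More-specific entries that do NOT match:
  214.243.25.224/27 (214.243.25.224 - 214.243.25.255) does not contain 214.243.24.239
  214.243.24.192/27 (214.243.24.192 - 214.243.24.223) does not contain 214.243.24.239
  214.243.24.128/26 (214.243.24.128 - 214.243.24.191) does not contain 214.243.24.239
  214.243.16.128/25 (214.243.16.128 - 214.243.16.255) does not contain 214.243.24.239
  214.243.8.0/23 (214.243.8.0 - 214.243.9.255) does not contain 214.243.24.239
Longest matching prefix is /20 -> next hop ACCESS2.

ACCESS2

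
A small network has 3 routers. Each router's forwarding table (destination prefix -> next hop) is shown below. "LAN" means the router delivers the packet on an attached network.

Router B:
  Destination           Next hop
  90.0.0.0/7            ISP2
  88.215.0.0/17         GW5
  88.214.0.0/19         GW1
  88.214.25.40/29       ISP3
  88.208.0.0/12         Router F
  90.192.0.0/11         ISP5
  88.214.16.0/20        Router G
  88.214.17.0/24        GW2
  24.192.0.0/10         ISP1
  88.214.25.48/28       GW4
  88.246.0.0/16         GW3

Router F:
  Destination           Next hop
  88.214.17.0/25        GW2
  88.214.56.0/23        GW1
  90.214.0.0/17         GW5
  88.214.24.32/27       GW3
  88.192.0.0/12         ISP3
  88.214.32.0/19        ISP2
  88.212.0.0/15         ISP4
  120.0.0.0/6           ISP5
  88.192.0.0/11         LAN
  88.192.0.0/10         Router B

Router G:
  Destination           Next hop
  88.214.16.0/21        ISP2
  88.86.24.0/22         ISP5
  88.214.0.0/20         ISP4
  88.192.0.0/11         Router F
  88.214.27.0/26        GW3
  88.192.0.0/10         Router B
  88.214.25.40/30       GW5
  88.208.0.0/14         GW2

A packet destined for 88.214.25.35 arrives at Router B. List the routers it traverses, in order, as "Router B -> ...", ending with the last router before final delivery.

At Router B: longest match for 88.214.25.35 is 88.214.16.0/20 -> Router G
At Router G: longest match for 88.214.25.35 is 88.192.0.0/11 -> Router F
At Router F: longest match for 88.214.25.35 is 88.192.0.0/11 -> LAN

Router B -> Router G -> Router F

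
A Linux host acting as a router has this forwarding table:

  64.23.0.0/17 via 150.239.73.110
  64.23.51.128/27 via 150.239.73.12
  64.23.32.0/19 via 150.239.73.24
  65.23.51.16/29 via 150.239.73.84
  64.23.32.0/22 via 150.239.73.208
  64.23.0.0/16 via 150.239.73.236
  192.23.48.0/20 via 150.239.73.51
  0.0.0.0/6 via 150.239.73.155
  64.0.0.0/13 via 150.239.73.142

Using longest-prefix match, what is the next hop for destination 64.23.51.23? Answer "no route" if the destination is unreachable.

150.239.73.24

Routes whose prefix contains 64.23.51.23:
  64.23.0.0/16 (64.23.0.0 - 64.23.255.255) -> 150.239.73.236
  64.23.0.0/17 (64.23.0.0 - 64.23.127.255) -> 150.239.73.110
  64.23.32.0/19 (64.23.32.0 - 64.23.63.255) -> 150.239.73.24
More-specific entries that do NOT match:
  65.23.51.16/29 (65.23.51.16 - 65.23.51.23) does not contain 64.23.51.23
  64.23.51.128/27 (64.23.51.128 - 64.23.51.159) does not contain 64.23.51.23
  64.23.32.0/22 (64.23.32.0 - 64.23.35.255) does not contain 64.23.51.23
  192.23.48.0/20 (192.23.48.0 - 192.23.63.255) does not contain 64.23.51.23
Longest matching prefix is /19 -> next hop 150.239.73.24.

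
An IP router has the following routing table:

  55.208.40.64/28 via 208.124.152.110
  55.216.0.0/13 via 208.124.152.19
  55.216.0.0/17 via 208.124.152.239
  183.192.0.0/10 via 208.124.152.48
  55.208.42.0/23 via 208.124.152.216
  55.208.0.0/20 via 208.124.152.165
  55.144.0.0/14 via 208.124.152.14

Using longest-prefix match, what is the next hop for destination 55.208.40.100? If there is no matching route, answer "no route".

No entry's prefix contains 55.208.40.100; there is no default route.

no route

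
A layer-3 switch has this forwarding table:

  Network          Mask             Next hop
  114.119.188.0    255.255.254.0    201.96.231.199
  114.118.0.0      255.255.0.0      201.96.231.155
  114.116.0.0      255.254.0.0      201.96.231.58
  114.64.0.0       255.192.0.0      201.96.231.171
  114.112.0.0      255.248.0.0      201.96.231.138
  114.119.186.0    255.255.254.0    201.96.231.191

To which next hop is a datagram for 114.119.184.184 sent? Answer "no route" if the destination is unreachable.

Routes whose prefix contains 114.119.184.184:
  114.64.0.0/10 (114.64.0.0 - 114.127.255.255) -> 201.96.231.171
  114.112.0.0/13 (114.112.0.0 - 114.119.255.255) -> 201.96.231.138
More-specific entries that do NOT match:
  114.119.188.0/23 (114.119.188.0 - 114.119.189.255) does not contain 114.119.184.184
  114.119.186.0/23 (114.119.186.0 - 114.119.187.255) does not contain 114.119.184.184
  114.118.0.0/16 (114.118.0.0 - 114.118.255.255) does not contain 114.119.184.184
  114.116.0.0/15 (114.116.0.0 - 114.117.255.255) does not contain 114.119.184.184
Longest matching prefix is /13 -> next hop 201.96.231.138.

201.96.231.138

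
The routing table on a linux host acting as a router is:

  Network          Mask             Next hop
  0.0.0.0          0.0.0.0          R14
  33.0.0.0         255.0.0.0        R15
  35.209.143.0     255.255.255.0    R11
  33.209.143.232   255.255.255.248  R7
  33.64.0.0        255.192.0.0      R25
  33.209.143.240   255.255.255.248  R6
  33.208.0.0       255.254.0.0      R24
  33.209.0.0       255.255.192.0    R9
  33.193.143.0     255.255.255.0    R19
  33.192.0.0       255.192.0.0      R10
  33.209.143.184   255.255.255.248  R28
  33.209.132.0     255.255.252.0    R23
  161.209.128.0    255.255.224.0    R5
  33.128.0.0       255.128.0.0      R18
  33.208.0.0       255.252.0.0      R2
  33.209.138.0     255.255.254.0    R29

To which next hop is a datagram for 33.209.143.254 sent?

Routes whose prefix contains 33.209.143.254:
  0.0.0.0/0 (default, matches everything) -> R14
  33.0.0.0/8 (33.0.0.0 - 33.255.255.255) -> R15
  33.128.0.0/9 (33.128.0.0 - 33.255.255.255) -> R18
  33.192.0.0/10 (33.192.0.0 - 33.255.255.255) -> R10
  33.208.0.0/14 (33.208.0.0 - 33.211.255.255) -> R2
  33.208.0.0/15 (33.208.0.0 - 33.209.255.255) -> R24
More-specific entries that do NOT match:
  33.209.143.232/29 (33.209.143.232 - 33.209.143.239) does not contain 33.209.143.254
  33.209.143.240/29 (33.209.143.240 - 33.209.143.247) does not contain 33.209.143.254
  33.209.143.184/29 (33.209.143.184 - 33.209.143.191) does not contain 33.209.143.254
  35.209.143.0/24 (35.209.143.0 - 35.209.143.255) does not contain 33.209.143.254
  33.193.143.0/24 (33.193.143.0 - 33.193.143.255) does not contain 33.209.143.254
  33.209.138.0/23 (33.209.138.0 - 33.209.139.255) does not contain 33.209.143.254
  33.209.132.0/22 (33.209.132.0 - 33.209.135.255) does not contain 33.209.143.254
  161.209.128.0/19 (161.209.128.0 - 161.209.159.255) does not contain 33.209.143.254
  33.209.0.0/18 (33.209.0.0 - 33.209.63.255) does not contain 33.209.143.254
Longest matching prefix is /15 -> next hop R24.

R24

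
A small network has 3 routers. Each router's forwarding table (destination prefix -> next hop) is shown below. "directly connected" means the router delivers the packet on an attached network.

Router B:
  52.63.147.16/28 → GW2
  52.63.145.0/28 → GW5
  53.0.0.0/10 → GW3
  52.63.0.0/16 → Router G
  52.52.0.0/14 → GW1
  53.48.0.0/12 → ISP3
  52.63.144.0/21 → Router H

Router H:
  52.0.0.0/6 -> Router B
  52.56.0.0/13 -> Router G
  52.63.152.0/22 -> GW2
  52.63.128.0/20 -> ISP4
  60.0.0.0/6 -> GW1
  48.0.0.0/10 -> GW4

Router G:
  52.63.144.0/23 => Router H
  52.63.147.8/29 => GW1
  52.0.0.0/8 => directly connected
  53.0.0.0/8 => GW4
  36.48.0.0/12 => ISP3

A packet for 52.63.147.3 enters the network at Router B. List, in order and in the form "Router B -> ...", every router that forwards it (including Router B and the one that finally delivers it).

At Router B: longest match for 52.63.147.3 is 52.63.144.0/21 -> Router H
At Router H: longest match for 52.63.147.3 is 52.56.0.0/13 -> Router G
At Router G: longest match for 52.63.147.3 is 52.0.0.0/8 -> directly connected

Router B -> Router H -> Router G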